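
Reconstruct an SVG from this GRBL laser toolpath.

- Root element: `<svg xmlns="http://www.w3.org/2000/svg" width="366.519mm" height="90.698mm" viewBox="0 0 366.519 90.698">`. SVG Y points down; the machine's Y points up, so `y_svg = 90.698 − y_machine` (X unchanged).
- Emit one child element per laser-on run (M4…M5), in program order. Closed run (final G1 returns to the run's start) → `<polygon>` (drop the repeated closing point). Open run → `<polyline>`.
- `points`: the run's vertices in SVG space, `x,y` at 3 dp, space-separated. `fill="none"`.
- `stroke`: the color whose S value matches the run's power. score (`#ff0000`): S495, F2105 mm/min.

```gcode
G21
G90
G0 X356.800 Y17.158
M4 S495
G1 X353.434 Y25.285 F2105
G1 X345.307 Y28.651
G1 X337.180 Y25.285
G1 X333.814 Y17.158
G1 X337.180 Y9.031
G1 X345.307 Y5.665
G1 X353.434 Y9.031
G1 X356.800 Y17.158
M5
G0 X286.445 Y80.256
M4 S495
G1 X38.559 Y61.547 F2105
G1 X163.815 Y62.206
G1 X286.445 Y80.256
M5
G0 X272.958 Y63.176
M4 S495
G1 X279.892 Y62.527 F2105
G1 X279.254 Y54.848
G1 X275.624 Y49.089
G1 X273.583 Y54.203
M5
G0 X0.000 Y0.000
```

<svg xmlns="http://www.w3.org/2000/svg" width="366.519mm" height="90.698mm" viewBox="0 0 366.519 90.698">
  <polygon points="356.800,73.540 353.434,65.413 345.307,62.047 337.180,65.413 333.814,73.540 337.180,81.667 345.307,85.033 353.434,81.667" fill="none" stroke="#ff0000"/>
  <polygon points="286.445,10.442 38.559,29.151 163.815,28.492" fill="none" stroke="#ff0000"/>
  <polyline points="272.958,27.522 279.892,28.171 279.254,35.850 275.624,41.609 273.583,36.495" fill="none" stroke="#ff0000"/>
</svg>

y_svg = 90.698 − y_m. Every run uses S495, so all elements get stroke `#ff0000` (score).

[1] closed run; points: 356.800,73.540 353.434,65.413 345.307,62.047 337.180,65.413 333.814,73.540 337.180,81.667 345.307,85.033 353.434,81.667

[2] closed run; points: 286.445,10.442 38.559,29.151 163.815,28.492

[3] open run; points: 272.958,27.522 279.892,28.171 279.254,35.850 275.624,41.609 273.583,36.495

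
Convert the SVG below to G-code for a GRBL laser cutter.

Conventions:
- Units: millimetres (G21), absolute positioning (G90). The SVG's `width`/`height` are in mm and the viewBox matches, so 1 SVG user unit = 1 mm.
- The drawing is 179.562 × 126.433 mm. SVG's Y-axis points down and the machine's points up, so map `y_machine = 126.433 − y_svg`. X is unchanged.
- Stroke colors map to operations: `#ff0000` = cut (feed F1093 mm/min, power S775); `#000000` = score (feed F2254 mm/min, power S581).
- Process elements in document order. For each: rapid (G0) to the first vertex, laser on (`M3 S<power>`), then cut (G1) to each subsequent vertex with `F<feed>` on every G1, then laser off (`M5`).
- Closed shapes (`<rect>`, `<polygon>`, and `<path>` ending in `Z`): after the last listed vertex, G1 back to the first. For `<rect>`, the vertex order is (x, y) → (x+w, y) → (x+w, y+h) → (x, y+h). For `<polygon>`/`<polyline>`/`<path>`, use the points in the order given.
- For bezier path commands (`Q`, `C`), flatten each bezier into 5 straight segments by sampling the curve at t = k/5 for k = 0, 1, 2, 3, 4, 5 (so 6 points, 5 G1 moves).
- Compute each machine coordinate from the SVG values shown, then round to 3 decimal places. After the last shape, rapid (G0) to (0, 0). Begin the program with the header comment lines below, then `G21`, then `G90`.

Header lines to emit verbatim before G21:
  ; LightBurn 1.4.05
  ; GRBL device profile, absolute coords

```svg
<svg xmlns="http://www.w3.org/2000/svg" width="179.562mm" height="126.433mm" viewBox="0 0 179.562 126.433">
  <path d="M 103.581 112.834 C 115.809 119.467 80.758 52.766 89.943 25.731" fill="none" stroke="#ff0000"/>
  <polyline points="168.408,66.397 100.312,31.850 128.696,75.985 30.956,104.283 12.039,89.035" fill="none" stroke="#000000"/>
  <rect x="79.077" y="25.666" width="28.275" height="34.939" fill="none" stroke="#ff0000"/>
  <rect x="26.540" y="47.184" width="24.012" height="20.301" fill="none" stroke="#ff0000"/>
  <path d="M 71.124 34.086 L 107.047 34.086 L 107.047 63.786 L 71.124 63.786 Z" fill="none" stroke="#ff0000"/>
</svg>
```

Since the viewBox matches the mm dimensions, user units are millimetres directly. The only transform is the Y-flip y_m = 126.433 − y_svg.

Shape 1 is a cubic bezier drawn with `<path>`. Its stroke #ff0000 means cut at S775, F1093. After flipping Y the toolpath is (103.581,13.599) → (105.976,17.515) → (101.418,33.608) → (94.297,56.452) → (89.008,80.625) → (89.943,100.702).

Shape 2 is a open polyline drawn with `<polyline>`. Its stroke #000000 means score at S581, F2254. After flipping Y the toolpath is (168.408,60.036) → (100.312,94.583) → (128.696,50.448) → (30.956,22.150) → (12.039,37.398).

Shape 3 is a rectangle drawn with `<rect>`. Its stroke #ff0000 means cut at S775, F1093. After flipping Y the toolpath is (79.077,100.767) → (107.352,100.767) → (107.352,65.828) → (79.077,65.828) → (79.077,100.767), returning to the start.

Shape 4 is a rectangle drawn with `<rect>`. Its stroke #ff0000 means cut at S775, F1093. After flipping Y the toolpath is (26.540,79.249) → (50.552,79.249) → (50.552,58.948) → (26.540,58.948) → (26.540,79.249), returning to the start.

Shape 5 is a rectangle drawn with `<path>`. Its stroke #ff0000 means cut at S775, F1093. After flipping Y the toolpath is (71.124,92.347) → (107.047,92.347) → (107.047,62.647) → (71.124,62.647) → (71.124,92.347), returning to the start.

; LightBurn 1.4.05
; GRBL device profile, absolute coords
G21
G90
G0 X103.581 Y13.599
M3 S775
G1 X105.976 Y17.515 F1093
G1 X101.418 Y33.608 F1093
G1 X94.297 Y56.452 F1093
G1 X89.008 Y80.625 F1093
G1 X89.943 Y100.702 F1093
M5
G0 X168.408 Y60.036
M3 S581
G1 X100.312 Y94.583 F2254
G1 X128.696 Y50.448 F2254
G1 X30.956 Y22.150 F2254
G1 X12.039 Y37.398 F2254
M5
G0 X79.077 Y100.767
M3 S775
G1 X107.352 Y100.767 F1093
G1 X107.352 Y65.828 F1093
G1 X79.077 Y65.828 F1093
G1 X79.077 Y100.767 F1093
M5
G0 X26.540 Y79.249
M3 S775
G1 X50.552 Y79.249 F1093
G1 X50.552 Y58.948 F1093
G1 X26.540 Y58.948 F1093
G1 X26.540 Y79.249 F1093
M5
G0 X71.124 Y92.347
M3 S775
G1 X107.047 Y92.347 F1093
G1 X107.047 Y62.647 F1093
G1 X71.124 Y62.647 F1093
G1 X71.124 Y92.347 F1093
M5
G0 X0.000 Y0.000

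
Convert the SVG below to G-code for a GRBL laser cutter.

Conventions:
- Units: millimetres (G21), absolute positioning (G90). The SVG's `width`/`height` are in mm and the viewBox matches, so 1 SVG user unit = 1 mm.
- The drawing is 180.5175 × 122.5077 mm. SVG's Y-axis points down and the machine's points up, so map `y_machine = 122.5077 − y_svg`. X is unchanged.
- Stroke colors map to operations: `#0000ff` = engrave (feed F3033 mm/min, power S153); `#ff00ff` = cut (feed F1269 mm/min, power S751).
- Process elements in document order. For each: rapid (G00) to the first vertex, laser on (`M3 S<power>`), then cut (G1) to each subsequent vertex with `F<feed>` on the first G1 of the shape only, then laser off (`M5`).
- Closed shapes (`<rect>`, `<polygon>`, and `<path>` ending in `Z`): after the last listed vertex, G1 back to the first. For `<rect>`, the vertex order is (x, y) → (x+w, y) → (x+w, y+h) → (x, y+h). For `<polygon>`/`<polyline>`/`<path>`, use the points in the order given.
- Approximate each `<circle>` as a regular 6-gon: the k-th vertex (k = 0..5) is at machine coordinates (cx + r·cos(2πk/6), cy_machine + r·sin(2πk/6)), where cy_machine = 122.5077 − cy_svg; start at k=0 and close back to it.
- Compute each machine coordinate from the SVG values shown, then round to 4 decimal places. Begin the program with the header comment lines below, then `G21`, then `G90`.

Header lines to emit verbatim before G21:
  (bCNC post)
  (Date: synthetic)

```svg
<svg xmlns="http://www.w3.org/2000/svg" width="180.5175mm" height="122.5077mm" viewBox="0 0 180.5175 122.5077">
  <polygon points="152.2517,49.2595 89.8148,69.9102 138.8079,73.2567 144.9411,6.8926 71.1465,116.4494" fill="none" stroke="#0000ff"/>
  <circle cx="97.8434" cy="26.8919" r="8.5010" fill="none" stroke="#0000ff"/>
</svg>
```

Since the viewBox matches the mm dimensions, user units are millimetres directly. The only transform is the Y-flip y_m = 122.5077 − y_svg.

Shape 1 is a closed polygon drawn with `<polygon>`. Its stroke #0000ff means engrave at S153, F3033. After flipping Y the toolpath is (152.2517,73.2482) → (89.8148,52.5975) → (138.8079,49.2510) → (144.9411,115.6151) → (71.1465,6.0583) → (152.2517,73.2482), returning to the start.

Shape 2 is a circle drawn with `<circle>`. Its stroke #0000ff means engrave at S153, F3033. After flipping Y the toolpath is (106.3444,95.6158) → (102.0939,102.9779) → (93.5929,102.9779) → (89.3424,95.6158) → (93.5929,88.2537) → (102.0939,88.2537) → (106.3444,95.6158), returning to the start.

(bCNC post)
(Date: synthetic)
G21
G90
G00 X152.2517 Y73.2482
M3 S153
G1 X89.8148 Y52.5975 F3033
G1 X138.8079 Y49.2510
G1 X144.9411 Y115.6151
G1 X71.1465 Y6.0583
G1 X152.2517 Y73.2482
M5
G00 X106.3444 Y95.6158
M3 S153
G1 X102.0939 Y102.9779 F3033
G1 X93.5929 Y102.9779
G1 X89.3424 Y95.6158
G1 X93.5929 Y88.2537
G1 X102.0939 Y88.2537
G1 X106.3444 Y95.6158
M5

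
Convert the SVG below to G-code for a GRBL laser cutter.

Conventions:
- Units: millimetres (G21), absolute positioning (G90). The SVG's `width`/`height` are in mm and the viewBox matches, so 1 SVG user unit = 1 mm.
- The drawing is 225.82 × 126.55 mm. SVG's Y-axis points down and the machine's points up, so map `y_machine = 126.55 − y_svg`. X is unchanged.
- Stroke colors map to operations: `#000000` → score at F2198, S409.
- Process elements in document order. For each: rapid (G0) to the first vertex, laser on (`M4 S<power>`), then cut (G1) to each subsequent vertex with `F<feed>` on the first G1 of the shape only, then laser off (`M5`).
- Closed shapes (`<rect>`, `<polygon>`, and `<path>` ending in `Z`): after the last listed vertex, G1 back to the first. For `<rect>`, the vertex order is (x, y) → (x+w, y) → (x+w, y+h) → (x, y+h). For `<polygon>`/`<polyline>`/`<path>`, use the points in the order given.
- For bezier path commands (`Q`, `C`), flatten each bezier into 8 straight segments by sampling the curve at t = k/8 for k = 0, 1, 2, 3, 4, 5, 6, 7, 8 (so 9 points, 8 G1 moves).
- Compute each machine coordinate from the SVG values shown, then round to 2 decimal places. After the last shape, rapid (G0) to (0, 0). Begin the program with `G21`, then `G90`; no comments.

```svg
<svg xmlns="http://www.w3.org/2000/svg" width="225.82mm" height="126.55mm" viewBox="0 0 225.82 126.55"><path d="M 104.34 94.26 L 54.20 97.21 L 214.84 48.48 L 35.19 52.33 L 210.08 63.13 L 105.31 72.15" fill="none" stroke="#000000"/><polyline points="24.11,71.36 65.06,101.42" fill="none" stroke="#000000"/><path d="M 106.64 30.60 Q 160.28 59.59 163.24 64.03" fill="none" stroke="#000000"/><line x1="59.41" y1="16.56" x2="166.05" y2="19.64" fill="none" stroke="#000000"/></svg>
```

viewBox `0 0 225.82 126.55` with mm width/height → 1 unit = 1 mm. Flip: y_m = 126.55 − y_svg.

**Shape 1** — `<path>` open polyline, stroke `#000000` → score (S409, F2198). Machine vertices: (104.34,32.29) → (54.20,29.34) → (214.84,78.07) → (35.19,74.22) → (210.08,63.42) → (105.31,54.40). Open path.

**Shape 2** — `<polyline>` line segment, stroke `#000000` → score (S409, F2198). Machine vertices: (24.11,55.19) → (65.06,25.13). Open path.

**Shape 3** — `<path>` quadratic bezier, stroke `#000000` → score (S409, F2198). Control points (SVG): P0=(106.64,30.60), P1=(160.28,59.59), P2=(163.24,64.03); sampled at t=k/8. Machine vertices: (106.64,95.95) → (119.26,89.09) → (130.29,82.99) → (139.74,77.66) → (147.61,73.10) → (153.89,69.30) → (158.59,66.27) → (161.71,64.01) → (163.24,62.52). Open path.

**Shape 4** — `<line>` line segment, stroke `#000000` → score (S409, F2198). Machine vertices: (59.41,109.99) → (166.05,106.91). Open path.

G21
G90
G0 X104.34 Y32.29
M4 S409
G1 X54.20 Y29.34 F2198
G1 X214.84 Y78.07
G1 X35.19 Y74.22
G1 X210.08 Y63.42
G1 X105.31 Y54.40
M5
G0 X24.11 Y55.19
M4 S409
G1 X65.06 Y25.13 F2198
M5
G0 X106.64 Y95.95
M4 S409
G1 X119.26 Y89.09 F2198
G1 X130.29 Y82.99
G1 X139.74 Y77.66
G1 X147.61 Y73.10
G1 X153.89 Y69.30
G1 X158.59 Y66.27
G1 X161.71 Y64.01
G1 X163.24 Y62.52
M5
G0 X59.41 Y109.99
M4 S409
G1 X166.05 Y106.91 F2198
M5
G0 X0.00 Y0.00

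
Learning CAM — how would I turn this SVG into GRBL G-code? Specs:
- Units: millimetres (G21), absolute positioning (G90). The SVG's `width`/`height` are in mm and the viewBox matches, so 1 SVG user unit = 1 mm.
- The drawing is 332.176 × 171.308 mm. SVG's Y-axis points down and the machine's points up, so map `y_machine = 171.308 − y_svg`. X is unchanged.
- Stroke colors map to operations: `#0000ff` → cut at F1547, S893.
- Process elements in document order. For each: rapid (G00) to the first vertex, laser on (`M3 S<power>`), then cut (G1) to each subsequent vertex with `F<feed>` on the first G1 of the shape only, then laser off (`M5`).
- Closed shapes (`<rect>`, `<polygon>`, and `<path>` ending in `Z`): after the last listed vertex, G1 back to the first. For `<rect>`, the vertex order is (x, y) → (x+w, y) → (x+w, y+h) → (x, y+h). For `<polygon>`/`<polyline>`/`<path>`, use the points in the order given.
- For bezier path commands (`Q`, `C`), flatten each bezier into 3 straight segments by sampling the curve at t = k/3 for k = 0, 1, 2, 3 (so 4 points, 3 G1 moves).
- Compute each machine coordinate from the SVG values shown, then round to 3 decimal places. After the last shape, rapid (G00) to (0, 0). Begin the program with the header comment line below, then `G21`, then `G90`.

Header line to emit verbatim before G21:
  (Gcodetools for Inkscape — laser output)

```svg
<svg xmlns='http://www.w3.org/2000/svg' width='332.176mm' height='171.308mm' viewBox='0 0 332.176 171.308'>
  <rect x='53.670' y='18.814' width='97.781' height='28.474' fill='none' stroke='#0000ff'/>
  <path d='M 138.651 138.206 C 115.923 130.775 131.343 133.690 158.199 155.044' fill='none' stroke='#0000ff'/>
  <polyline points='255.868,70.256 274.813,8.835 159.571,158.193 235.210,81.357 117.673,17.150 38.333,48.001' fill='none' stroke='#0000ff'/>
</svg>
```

(Gcodetools for Inkscape — laser output)
G21
G90
G00 X53.670 Y152.494
M3 S893
G1 X151.451 Y152.494 F1547
G1 X151.451 Y124.020
G1 X53.670 Y124.020
G1 X53.670 Y152.494
M5
G00 X138.651 Y33.102
M3 S893
G1 X127.650 Y36.785 F1547
G1 X136.144 Y31.771
G1 X158.199 Y16.264
M5
G00 X255.868 Y101.052
M3 S893
G1 X274.813 Y162.473 F1547
G1 X159.571 Y13.115
G1 X235.210 Y89.951
G1 X117.673 Y154.158
G1 X38.333 Y123.307
M5
G00 X0.000 Y0.000

1 u = 1 mm; y_m = 171.308 − y.

[1] `<rect>` rectangle, #0000ff→cut S893 F1547: (53.670,152.494) → (151.451,152.494) → (151.451,124.020) → (53.670,124.020) → (53.670,152.494) (closed)

[2] `<path>` cubic bezier, #0000ff→cut S893 F1547: (138.651,33.102) → (127.650,36.785) → (136.144,31.771) → (158.199,16.264)

[3] `<polyline>` open polyline, #0000ff→cut S893 F1547: (255.868,101.052) → (274.813,162.473) → (159.571,13.115) → (235.210,89.951) → (117.673,154.158) → (38.333,123.307)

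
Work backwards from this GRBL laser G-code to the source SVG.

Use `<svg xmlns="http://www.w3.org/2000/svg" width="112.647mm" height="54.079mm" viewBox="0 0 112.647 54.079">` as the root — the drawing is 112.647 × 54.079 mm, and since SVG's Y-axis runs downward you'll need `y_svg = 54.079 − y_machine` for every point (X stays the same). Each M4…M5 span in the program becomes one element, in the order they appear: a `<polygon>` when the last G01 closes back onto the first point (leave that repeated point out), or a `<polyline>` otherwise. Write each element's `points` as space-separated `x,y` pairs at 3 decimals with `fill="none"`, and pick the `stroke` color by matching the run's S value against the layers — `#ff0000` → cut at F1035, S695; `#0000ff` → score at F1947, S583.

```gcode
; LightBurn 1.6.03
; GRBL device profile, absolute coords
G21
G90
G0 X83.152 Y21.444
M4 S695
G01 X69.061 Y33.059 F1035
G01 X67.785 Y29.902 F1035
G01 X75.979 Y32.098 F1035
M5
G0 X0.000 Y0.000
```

<svg xmlns="http://www.w3.org/2000/svg" width="112.647mm" height="54.079mm" viewBox="0 0 112.647 54.079">
  <polyline points="83.152,32.635 69.061,21.020 67.785,24.177 75.979,21.981" fill="none" stroke="#ff0000"/>
</svg>

Machine Y-up, SVG Y-down with viewBox height 54.079, so y_svg = 54.079 − y_machine; X carries over. Every run uses S695, so all elements get stroke `#ff0000` (cut).

Run 1: The run is open, so emit a `<polyline>` with points (Y-flipped): 83.152,32.635 69.061,21.020 67.785,24.177 75.979,21.981.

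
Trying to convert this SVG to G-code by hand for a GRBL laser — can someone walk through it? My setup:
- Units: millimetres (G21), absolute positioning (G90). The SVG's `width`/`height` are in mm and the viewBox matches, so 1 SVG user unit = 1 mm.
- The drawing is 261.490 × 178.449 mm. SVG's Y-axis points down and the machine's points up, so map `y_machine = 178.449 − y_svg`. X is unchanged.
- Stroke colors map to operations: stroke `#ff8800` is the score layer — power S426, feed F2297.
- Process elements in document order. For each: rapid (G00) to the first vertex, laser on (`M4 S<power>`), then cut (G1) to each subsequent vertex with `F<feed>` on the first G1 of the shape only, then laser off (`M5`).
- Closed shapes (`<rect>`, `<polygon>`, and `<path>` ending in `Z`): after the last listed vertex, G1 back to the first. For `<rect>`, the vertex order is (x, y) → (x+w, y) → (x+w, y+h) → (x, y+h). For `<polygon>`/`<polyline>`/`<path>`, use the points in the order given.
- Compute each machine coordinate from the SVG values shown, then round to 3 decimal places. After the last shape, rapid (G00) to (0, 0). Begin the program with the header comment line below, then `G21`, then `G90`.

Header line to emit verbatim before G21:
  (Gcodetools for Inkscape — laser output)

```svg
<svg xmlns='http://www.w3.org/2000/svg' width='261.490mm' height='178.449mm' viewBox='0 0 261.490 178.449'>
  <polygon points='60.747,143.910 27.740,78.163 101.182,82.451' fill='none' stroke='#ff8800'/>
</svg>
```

1 u = 1 mm; y_m = 178.449 − y.

[1] `<polygon>` regular polygon, #ff8800→score S426 F2297: (60.747,34.539) → (27.740,100.286) → (101.182,95.998) → (60.747,34.539) (closed)

(Gcodetools for Inkscape — laser output)
G21
G90
G00 X60.747 Y34.539
M4 S426
G1 X27.740 Y100.286 F2297
G1 X101.182 Y95.998
G1 X60.747 Y34.539
M5
G00 X0.000 Y0.000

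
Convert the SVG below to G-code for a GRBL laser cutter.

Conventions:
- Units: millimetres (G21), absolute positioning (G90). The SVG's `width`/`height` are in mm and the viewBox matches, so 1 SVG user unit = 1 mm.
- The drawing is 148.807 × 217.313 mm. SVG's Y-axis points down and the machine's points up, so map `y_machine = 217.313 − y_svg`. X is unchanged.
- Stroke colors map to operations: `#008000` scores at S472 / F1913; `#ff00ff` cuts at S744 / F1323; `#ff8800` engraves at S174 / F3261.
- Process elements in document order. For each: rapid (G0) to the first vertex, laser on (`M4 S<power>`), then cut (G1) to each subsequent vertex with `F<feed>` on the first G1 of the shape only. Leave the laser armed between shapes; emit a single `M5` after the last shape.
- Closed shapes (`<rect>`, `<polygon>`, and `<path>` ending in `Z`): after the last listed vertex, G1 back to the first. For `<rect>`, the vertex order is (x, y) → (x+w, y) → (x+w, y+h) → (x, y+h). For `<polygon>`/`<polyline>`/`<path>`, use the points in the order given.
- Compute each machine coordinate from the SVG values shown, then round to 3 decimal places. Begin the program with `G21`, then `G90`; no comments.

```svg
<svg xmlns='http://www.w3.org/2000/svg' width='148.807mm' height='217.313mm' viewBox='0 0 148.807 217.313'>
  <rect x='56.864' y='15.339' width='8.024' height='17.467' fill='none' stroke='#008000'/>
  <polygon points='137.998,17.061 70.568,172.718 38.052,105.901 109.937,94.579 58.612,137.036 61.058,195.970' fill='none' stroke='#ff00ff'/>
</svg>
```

G21
G90
G0 X56.864 Y201.974
M4 S472
G1 X64.888 Y201.974 F1913
G1 X64.888 Y184.507
G1 X56.864 Y184.507
G1 X56.864 Y201.974
G0 X137.998 Y200.252
M4 S744
G1 X70.568 Y44.595 F1323
G1 X38.052 Y111.412
G1 X109.937 Y122.734
G1 X58.612 Y80.277
G1 X61.058 Y21.343
G1 X137.998 Y200.252
M5

1 u = 1 mm; y_m = 217.313 − y.

[1] `<rect>` rectangle, #008000→score S472 F1913: (56.864,201.974) → (64.888,201.974) → (64.888,184.507) → (56.864,184.507) → (56.864,201.974) (closed)

[2] `<polygon>` closed polygon, #ff00ff→cut S744 F1323: (137.998,200.252) → (70.568,44.595) → (38.052,111.412) → (109.937,122.734) → (58.612,80.277) → (61.058,21.343) → (137.998,200.252) (closed)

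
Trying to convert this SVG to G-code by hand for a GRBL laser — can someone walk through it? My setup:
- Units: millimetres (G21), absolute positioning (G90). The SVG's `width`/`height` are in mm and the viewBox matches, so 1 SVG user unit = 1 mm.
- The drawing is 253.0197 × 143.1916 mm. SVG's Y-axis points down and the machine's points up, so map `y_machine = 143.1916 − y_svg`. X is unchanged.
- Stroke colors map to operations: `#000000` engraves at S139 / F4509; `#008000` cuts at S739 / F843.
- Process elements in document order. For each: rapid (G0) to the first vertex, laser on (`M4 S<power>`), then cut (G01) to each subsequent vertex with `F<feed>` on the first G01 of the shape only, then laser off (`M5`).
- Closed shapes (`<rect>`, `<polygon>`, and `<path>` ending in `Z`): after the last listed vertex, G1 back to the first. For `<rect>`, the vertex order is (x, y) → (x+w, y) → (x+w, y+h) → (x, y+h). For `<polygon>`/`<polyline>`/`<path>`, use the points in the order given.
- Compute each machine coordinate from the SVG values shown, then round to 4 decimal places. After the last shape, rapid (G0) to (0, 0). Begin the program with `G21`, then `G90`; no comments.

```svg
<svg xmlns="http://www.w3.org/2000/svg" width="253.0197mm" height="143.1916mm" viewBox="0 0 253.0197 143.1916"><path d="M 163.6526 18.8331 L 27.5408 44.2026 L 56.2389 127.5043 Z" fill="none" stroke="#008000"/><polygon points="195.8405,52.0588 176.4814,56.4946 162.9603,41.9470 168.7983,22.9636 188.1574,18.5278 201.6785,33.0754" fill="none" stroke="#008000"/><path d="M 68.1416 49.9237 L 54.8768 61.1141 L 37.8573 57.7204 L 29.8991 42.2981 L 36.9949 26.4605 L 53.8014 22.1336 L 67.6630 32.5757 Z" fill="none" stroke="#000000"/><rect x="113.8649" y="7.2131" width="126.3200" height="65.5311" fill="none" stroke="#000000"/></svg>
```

G21
G90
G0 X163.6526 Y124.3585
M4 S739
G01 X27.5408 Y98.9890 F843
G01 X56.2389 Y15.6873
G01 X163.6526 Y124.3585
M5
G0 X195.8405 Y91.1328
M4 S739
G01 X176.4814 Y86.6970 F843
G01 X162.9603 Y101.2446
G01 X168.7983 Y120.2280
G01 X188.1574 Y124.6638
G01 X201.6785 Y110.1162
G01 X195.8405 Y91.1328
M5
G0 X68.1416 Y93.2679
M4 S139
G01 X54.8768 Y82.0775 F4509
G01 X37.8573 Y85.4712
G01 X29.8991 Y100.8935
G01 X36.9949 Y116.7311
G01 X53.8014 Y121.0580
G01 X67.6630 Y110.6159
G01 X68.1416 Y93.2679
M5
G0 X113.8649 Y135.9785
M4 S139
G01 X240.1849 Y135.9785 F4509
G01 X240.1849 Y70.4474
G01 X113.8649 Y70.4474
G01 X113.8649 Y135.9785
M5
G0 X0.0000 Y0.0000

1 u = 1 mm; y_m = 143.1916 − y.

[1] `<path>` closed polygon, #008000→cut S739 F843: (163.6526,124.3585) → (27.5408,98.9890) → (56.2389,15.6873) → (163.6526,124.3585) (closed)

[2] `<polygon>` regular polygon, #008000→cut S739 F843: (195.8405,91.1328) → (176.4814,86.6970) → (162.9603,101.2446) → (168.7983,120.2280) → (188.1574,124.6638) → (201.6785,110.1162) → (195.8405,91.1328) (closed)

[3] `<path>` regular polygon, #000000→engrave S139 F4509: (68.1416,93.2679) → (54.8768,82.0775) → (37.8573,85.4712) → (29.8991,100.8935) → (36.9949,116.7311) → (53.8014,121.0580) → (67.6630,110.6159) → (68.1416,93.2679) (closed)

[4] `<rect>` rectangle, #000000→engrave S139 F4509: (113.8649,135.9785) → (240.1849,135.9785) → (240.1849,70.4474) → (113.8649,70.4474) → (113.8649,135.9785) (closed)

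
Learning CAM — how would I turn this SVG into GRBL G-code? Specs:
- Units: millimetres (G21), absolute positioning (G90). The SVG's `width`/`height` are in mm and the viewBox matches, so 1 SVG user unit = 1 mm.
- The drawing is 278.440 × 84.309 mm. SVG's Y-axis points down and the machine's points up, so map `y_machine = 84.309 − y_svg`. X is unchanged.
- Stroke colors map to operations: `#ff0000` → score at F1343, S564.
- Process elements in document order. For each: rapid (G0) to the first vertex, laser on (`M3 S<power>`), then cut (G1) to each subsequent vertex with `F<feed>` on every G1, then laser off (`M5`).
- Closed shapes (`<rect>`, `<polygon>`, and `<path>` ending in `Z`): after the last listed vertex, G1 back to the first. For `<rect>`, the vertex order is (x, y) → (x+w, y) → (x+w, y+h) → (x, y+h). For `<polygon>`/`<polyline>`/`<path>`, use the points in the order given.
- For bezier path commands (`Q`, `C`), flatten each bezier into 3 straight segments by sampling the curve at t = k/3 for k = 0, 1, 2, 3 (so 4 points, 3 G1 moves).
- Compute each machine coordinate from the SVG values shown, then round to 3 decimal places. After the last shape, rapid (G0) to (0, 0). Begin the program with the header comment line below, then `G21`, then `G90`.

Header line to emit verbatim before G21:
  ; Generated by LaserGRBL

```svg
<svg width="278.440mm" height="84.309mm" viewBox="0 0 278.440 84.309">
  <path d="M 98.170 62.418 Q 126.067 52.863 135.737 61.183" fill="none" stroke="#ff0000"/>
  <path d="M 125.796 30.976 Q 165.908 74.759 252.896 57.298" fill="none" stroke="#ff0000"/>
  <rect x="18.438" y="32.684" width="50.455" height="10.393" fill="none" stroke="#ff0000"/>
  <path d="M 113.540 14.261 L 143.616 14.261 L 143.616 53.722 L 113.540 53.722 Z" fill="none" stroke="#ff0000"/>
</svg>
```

viewBox `0 0 278.440 84.309` with mm width/height → 1 unit = 1 mm. Flip: y_m = 84.309 − y_svg.

**Shape 1** — `<path>` quadratic bezier, stroke `#ff0000` → score (S564, F1343). Control points (SVG): P0=(98.170,62.418), P1=(126.067,52.863), P2=(135.737,61.183); sampled at t=k/3. Machine vertices: (98.170,21.891) → (114.743,26.275) → (127.265,26.687) → (135.737,23.126). Open path.

**Shape 2** — `<path>` quadratic bezier, stroke `#ff0000` → score (S564, F1343). Control points (SVG): P0=(125.796,30.976), P1=(165.908,74.759), P2=(252.896,57.298); sampled at t=k/3. Machine vertices: (125.796,53.333) → (157.746,30.949) → (200.112,22.175) → (252.896,27.011). Open path.

**Shape 3** — `<rect>` rectangle, stroke `#ff0000` → score (S564, F1343). Machine vertices: (18.438,51.625) → (68.893,51.625) → (68.893,41.232) → (18.438,41.232) → (18.438,51.625). Closed: final G1 returns to the first vertex.

**Shape 4** — `<path>` rectangle, stroke `#ff0000` → score (S564, F1343). Machine vertices: (113.540,70.048) → (143.616,70.048) → (143.616,30.587) → (113.540,30.587) → (113.540,70.048). Closed: final G1 returns to the first vertex.

; Generated by LaserGRBL
G21
G90
G0 X98.170 Y21.891
M3 S564
G1 X114.743 Y26.275 F1343
G1 X127.265 Y26.687 F1343
G1 X135.737 Y23.126 F1343
M5
G0 X125.796 Y53.333
M3 S564
G1 X157.746 Y30.949 F1343
G1 X200.112 Y22.175 F1343
G1 X252.896 Y27.011 F1343
M5
G0 X18.438 Y51.625
M3 S564
G1 X68.893 Y51.625 F1343
G1 X68.893 Y41.232 F1343
G1 X18.438 Y41.232 F1343
G1 X18.438 Y51.625 F1343
M5
G0 X113.540 Y70.048
M3 S564
G1 X143.616 Y70.048 F1343
G1 X143.616 Y30.587 F1343
G1 X113.540 Y30.587 F1343
G1 X113.540 Y70.048 F1343
M5
G0 X0.000 Y0.000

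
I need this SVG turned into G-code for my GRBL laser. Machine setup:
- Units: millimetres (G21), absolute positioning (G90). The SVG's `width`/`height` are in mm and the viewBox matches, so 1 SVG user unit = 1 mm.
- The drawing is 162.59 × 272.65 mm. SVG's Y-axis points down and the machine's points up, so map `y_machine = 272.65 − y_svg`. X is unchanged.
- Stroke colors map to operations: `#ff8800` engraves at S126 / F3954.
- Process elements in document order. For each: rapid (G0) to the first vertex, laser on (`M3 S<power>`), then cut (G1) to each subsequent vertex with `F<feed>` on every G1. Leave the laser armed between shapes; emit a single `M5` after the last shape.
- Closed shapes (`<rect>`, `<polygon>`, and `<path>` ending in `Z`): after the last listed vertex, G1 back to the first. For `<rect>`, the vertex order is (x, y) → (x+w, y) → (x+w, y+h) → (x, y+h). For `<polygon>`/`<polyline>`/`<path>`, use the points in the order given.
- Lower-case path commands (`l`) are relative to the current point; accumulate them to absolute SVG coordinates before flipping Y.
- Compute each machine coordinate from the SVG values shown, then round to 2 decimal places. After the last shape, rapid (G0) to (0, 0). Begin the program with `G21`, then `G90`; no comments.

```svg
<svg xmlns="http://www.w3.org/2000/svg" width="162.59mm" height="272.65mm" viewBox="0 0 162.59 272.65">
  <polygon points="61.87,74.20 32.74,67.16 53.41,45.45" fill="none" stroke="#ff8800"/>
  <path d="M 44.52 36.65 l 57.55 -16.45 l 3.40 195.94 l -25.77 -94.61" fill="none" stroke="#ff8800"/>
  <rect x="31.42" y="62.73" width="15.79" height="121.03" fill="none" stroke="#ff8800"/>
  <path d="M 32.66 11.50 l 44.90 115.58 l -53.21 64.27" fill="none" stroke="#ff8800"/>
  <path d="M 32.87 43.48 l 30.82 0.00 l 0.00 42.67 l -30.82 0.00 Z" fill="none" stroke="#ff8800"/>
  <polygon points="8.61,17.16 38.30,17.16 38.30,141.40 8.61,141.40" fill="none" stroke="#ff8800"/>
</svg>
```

G21
G90
G0 X61.87 Y198.45
M3 S126
G1 X32.74 Y205.49 F3954
G1 X53.41 Y227.20 F3954
G1 X61.87 Y198.45 F3954
G0 X44.52 Y236.00
M3 S126
G1 X102.07 Y252.45 F3954
G1 X105.47 Y56.51 F3954
G1 X79.70 Y151.12 F3954
G0 X31.42 Y209.92
M3 S126
G1 X47.21 Y209.92 F3954
G1 X47.21 Y88.89 F3954
G1 X31.42 Y88.89 F3954
G1 X31.42 Y209.92 F3954
G0 X32.66 Y261.15
M3 S126
G1 X77.56 Y145.57 F3954
G1 X24.35 Y81.30 F3954
G0 X32.87 Y229.17
M3 S126
G1 X63.69 Y229.17 F3954
G1 X63.69 Y186.50 F3954
G1 X32.87 Y186.50 F3954
G1 X32.87 Y229.17 F3954
G0 X8.61 Y255.49
M3 S126
G1 X38.30 Y255.49 F3954
G1 X38.30 Y131.25 F3954
G1 X8.61 Y131.25 F3954
G1 X8.61 Y255.49 F3954
M5
G0 X0.00 Y0.00

viewBox `0 0 162.59 272.65` with mm width/height → 1 unit = 1 mm. Flip: y_m = 272.65 − y_svg.

**Shape 1** — `<polygon>` regular polygon, stroke `#ff8800` → engrave (S126, F3954). Machine vertices: (61.87,198.45) → (32.74,205.49) → (53.41,227.20) → (61.87,198.45). Closed: final G1 returns to the first vertex.

**Shape 2** — `<path>` open polyline, stroke `#ff8800` → engrave (S126, F3954). Machine vertices: (44.52,236.00) → (102.07,252.45) → (105.47,56.51) → (79.70,151.12). Open path.

**Shape 3** — `<rect>` rectangle, stroke `#ff8800` → engrave (S126, F3954). Machine vertices: (31.42,209.92) → (47.21,209.92) → (47.21,88.89) → (31.42,88.89) → (31.42,209.92). Closed: final G1 returns to the first vertex.

**Shape 4** — `<path>` open polyline, stroke `#ff8800` → engrave (S126, F3954). Machine vertices: (32.66,261.15) → (77.56,145.57) → (24.35,81.30). Open path.

**Shape 5** — `<path>` rectangle, stroke `#ff8800` → engrave (S126, F3954). Machine vertices: (32.87,229.17) → (63.69,229.17) → (63.69,186.50) → (32.87,186.50) → (32.87,229.17). Closed: final G1 returns to the first vertex.

**Shape 6** — `<polygon>` rectangle, stroke `#ff8800` → engrave (S126, F3954). Machine vertices: (8.61,255.49) → (38.30,255.49) → (38.30,131.25) → (8.61,131.25) → (8.61,255.49). Closed: final G1 returns to the first vertex.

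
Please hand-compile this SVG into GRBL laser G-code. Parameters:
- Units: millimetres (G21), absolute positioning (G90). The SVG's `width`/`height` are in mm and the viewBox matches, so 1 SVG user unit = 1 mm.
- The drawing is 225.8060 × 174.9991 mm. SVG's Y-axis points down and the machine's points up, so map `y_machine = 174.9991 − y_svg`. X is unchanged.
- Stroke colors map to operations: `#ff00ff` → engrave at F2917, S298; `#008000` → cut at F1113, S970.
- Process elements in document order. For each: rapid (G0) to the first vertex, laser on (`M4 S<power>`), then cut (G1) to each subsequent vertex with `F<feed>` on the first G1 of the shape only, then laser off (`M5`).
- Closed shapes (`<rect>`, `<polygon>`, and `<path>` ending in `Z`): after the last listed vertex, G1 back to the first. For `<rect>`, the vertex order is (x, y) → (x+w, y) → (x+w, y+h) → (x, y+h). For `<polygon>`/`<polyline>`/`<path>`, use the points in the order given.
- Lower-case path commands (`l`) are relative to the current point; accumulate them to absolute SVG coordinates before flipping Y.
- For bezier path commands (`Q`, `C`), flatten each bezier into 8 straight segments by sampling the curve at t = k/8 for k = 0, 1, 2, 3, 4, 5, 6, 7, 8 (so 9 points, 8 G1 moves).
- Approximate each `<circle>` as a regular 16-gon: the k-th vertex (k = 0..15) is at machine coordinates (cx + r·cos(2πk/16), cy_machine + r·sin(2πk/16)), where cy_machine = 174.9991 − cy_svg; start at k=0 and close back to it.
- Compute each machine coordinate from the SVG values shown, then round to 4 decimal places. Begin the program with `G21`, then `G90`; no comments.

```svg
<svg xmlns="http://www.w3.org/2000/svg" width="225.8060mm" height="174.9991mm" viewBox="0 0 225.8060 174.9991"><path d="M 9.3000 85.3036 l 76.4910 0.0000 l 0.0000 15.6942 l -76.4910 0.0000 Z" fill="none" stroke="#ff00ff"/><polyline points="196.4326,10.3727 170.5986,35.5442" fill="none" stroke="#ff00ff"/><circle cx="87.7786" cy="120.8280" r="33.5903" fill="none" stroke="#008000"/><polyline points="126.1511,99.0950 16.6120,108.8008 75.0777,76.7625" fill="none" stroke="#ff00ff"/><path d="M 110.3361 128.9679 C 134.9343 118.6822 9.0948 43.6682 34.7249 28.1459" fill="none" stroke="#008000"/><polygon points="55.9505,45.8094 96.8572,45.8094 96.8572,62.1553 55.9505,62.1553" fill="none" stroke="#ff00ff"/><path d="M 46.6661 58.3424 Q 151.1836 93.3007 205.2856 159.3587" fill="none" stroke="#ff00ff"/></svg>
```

viewBox `0 0 225.8060 174.9991` with mm width/height → 1 unit = 1 mm. Flip: y_m = 174.9991 − y_svg.

**Shape 1** — `<path>` rectangle, stroke `#ff00ff` → engrave (S298, F2917). Machine vertices: (9.3000,89.6955) → (85.7910,89.6955) → (85.7910,74.0013) → (9.3000,74.0013) → (9.3000,89.6955). Closed: final G1 returns to the first vertex.

**Shape 2** — `<polyline>` line segment, stroke `#ff00ff` → engrave (S298, F2917). Machine vertices: (196.4326,164.6264) → (170.5986,139.4549). Open path.

**Shape 3** — `<circle>` circle, stroke `#008000` → cut (S970, F1113). Machine vertices: (121.3689,54.1711) → (118.8120,67.0256) → (111.5305,77.9230) → (100.6331,85.2045) → (87.7786,87.7614) → (74.9241,85.2045) → (64.0267,77.9230) → (56.7452,67.0256) → (54.1883,54.1711) → (56.7452,41.3166) → (64.0267,30.4192) → (74.9241,23.1377) → (87.7786,20.5808) → (100.6331,23.1377) → (111.5305,30.4192) → (118.8120,41.3166) → (121.3689,54.1711). Closed: final G1 returns to the first vertex.

**Shape 4** — `<polyline>` open polyline, stroke `#ff00ff` → engrave (S298, F2917). Machine vertices: (126.1511,75.9041) → (16.6120,66.1983) → (75.0777,98.2366). Open path.

**Shape 5** — `<path>` cubic bezier, stroke `#008000` → cut (S970, F1113). Control points (SVG): P0=(110.3361,128.9679), P1=(134.9343,118.6822), P2=(9.0948,43.6682), P3=(34.7249,28.1459); sampled at t=k/8. Machine vertices: (110.3361,46.0312) → (113.0983,52.6799) → (105.2950,63.9411) → (90.4641,78.3592) → (72.1435,94.4785) → (53.8714,110.8432) → (39.1856,125.9977) → (31.6241,138.4863) → (34.7249,146.8532). Open path.

**Shape 6** — `<polygon>` rectangle, stroke `#ff00ff` → engrave (S298, F2917). Machine vertices: (55.9505,129.1897) → (96.8572,129.1897) → (96.8572,112.8438) → (55.9505,112.8438) → (55.9505,129.1897). Closed: final G1 returns to the first vertex.

**Shape 7** — `<path>` quadratic bezier, stroke `#ff00ff` → engrave (S298, F2917). Control points (SVG): P0=(46.6661,58.3424), P1=(151.1836,93.3007), P2=(205.2856,159.3587); sampled at t=k/8. Machine vertices: (46.6661,116.6567) → (72.0077,107.4312) → (95.7739,97.2338) → (117.9645,86.0646) → (138.5797,73.9235) → (157.6194,60.8105) → (175.0836,46.7257) → (190.9724,31.6690) → (205.2856,15.6404). Open path.

G21
G90
G0 X9.3000 Y89.6955
M4 S298
G1 X85.7910 Y89.6955 F2917
G1 X85.7910 Y74.0013
G1 X9.3000 Y74.0013
G1 X9.3000 Y89.6955
M5
G0 X196.4326 Y164.6264
M4 S298
G1 X170.5986 Y139.4549 F2917
M5
G0 X121.3689 Y54.1711
M4 S970
G1 X118.8120 Y67.0256 F1113
G1 X111.5305 Y77.9230
G1 X100.6331 Y85.2045
G1 X87.7786 Y87.7614
G1 X74.9241 Y85.2045
G1 X64.0267 Y77.9230
G1 X56.7452 Y67.0256
G1 X54.1883 Y54.1711
G1 X56.7452 Y41.3166
G1 X64.0267 Y30.4192
G1 X74.9241 Y23.1377
G1 X87.7786 Y20.5808
G1 X100.6331 Y23.1377
G1 X111.5305 Y30.4192
G1 X118.8120 Y41.3166
G1 X121.3689 Y54.1711
M5
G0 X126.1511 Y75.9041
M4 S298
G1 X16.6120 Y66.1983 F2917
G1 X75.0777 Y98.2366
M5
G0 X110.3361 Y46.0312
M4 S970
G1 X113.0983 Y52.6799 F1113
G1 X105.2950 Y63.9411
G1 X90.4641 Y78.3592
G1 X72.1435 Y94.4785
G1 X53.8714 Y110.8432
G1 X39.1856 Y125.9977
G1 X31.6241 Y138.4863
G1 X34.7249 Y146.8532
M5
G0 X55.9505 Y129.1897
M4 S298
G1 X96.8572 Y129.1897 F2917
G1 X96.8572 Y112.8438
G1 X55.9505 Y112.8438
G1 X55.9505 Y129.1897
M5
G0 X46.6661 Y116.6567
M4 S298
G1 X72.0077 Y107.4312 F2917
G1 X95.7739 Y97.2338
G1 X117.9645 Y86.0646
G1 X138.5797 Y73.9235
G1 X157.6194 Y60.8105
G1 X175.0836 Y46.7257
G1 X190.9724 Y31.6690
G1 X205.2856 Y15.6404
M5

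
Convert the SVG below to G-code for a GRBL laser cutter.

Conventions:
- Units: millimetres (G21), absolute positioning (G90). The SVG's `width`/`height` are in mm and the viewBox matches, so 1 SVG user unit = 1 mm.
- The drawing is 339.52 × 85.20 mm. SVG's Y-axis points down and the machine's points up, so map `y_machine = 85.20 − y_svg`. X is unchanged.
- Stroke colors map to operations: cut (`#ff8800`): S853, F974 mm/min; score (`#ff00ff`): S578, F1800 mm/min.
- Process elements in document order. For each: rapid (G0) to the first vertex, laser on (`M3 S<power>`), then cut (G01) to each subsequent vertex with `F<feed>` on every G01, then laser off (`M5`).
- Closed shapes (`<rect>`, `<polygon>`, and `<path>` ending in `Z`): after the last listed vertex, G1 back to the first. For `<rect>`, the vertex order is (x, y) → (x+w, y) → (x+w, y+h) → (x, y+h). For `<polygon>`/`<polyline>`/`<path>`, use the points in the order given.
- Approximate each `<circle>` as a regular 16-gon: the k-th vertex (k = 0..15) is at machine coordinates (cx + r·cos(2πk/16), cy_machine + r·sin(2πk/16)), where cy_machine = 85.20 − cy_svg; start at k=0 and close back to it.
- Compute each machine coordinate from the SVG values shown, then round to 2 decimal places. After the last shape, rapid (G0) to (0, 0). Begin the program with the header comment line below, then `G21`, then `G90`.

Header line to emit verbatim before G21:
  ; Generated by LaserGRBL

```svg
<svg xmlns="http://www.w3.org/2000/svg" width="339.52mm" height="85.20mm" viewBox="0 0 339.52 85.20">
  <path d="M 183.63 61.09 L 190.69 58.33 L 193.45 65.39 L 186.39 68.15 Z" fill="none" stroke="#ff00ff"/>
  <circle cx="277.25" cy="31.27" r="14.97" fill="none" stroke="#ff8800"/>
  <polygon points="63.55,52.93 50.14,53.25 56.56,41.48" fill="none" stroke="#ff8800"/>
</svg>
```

Since the viewBox matches the mm dimensions, user units are millimetres directly. The only transform is the Y-flip y_m = 85.20 − y_svg.

Shape 1 is a regular polygon drawn with `<path>`. Its stroke #ff00ff means score at S578, F1800. After flipping Y the toolpath is (183.63,24.11) → (190.69,26.87) → (193.45,19.81) → (186.39,17.05) → (183.63,24.11), returning to the start.

Shape 2 is a circle drawn with `<circle>`. Its stroke #ff8800 means cut at S853, F974. After flipping Y the toolpath is (292.22,53.93) → (291.08,59.66) → (287.84,64.52) → (282.98,67.76) → (277.25,68.90) → (271.52,67.76) → (266.66,64.52) → (263.42,59.66) → (262.28,53.93) → (263.42,48.20) → (266.66,43.34) → (271.52,40.10) → (277.25,38.96) → (282.98,40.10) → (287.84,43.34) → (291.08,48.20) → (292.22,53.93), returning to the start.

Shape 3 is a regular polygon drawn with `<polygon>`. Its stroke #ff8800 means cut at S853, F974. After flipping Y the toolpath is (63.55,32.27) → (50.14,31.95) → (56.56,43.72) → (63.55,32.27), returning to the start.

; Generated by LaserGRBL
G21
G90
G0 X183.63 Y24.11
M3 S578
G01 X190.69 Y26.87 F1800
G01 X193.45 Y19.81 F1800
G01 X186.39 Y17.05 F1800
G01 X183.63 Y24.11 F1800
M5
G0 X292.22 Y53.93
M3 S853
G01 X291.08 Y59.66 F974
G01 X287.84 Y64.52 F974
G01 X282.98 Y67.76 F974
G01 X277.25 Y68.90 F974
G01 X271.52 Y67.76 F974
G01 X266.66 Y64.52 F974
G01 X263.42 Y59.66 F974
G01 X262.28 Y53.93 F974
G01 X263.42 Y48.20 F974
G01 X266.66 Y43.34 F974
G01 X271.52 Y40.10 F974
G01 X277.25 Y38.96 F974
G01 X282.98 Y40.10 F974
G01 X287.84 Y43.34 F974
G01 X291.08 Y48.20 F974
G01 X292.22 Y53.93 F974
M5
G0 X63.55 Y32.27
M3 S853
G01 X50.14 Y31.95 F974
G01 X56.56 Y43.72 F974
G01 X63.55 Y32.27 F974
M5
G0 X0.00 Y0.00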